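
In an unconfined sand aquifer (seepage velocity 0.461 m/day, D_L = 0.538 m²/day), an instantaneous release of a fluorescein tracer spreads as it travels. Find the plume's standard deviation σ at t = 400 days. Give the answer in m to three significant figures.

20.7 m

Dispersive spreading gives a Gaussian with σ² = 2Dt; advection only shifts the center.
σ = √(2 × 0.538 × 400) = 20.7 m.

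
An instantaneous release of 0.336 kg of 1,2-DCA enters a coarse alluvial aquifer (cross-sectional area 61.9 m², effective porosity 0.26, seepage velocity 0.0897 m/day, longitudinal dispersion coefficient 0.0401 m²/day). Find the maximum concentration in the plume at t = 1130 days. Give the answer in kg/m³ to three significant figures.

The peak of an instantaneous 1D plume sits at x = vt; there the Gaussian factor is 1 and C_max = M/(n_e·A·√(4πDt)), where n_e·A is the pore area the mass is dissolved in.
√(4πDt) = √(4π × 0.0401 × 1130) = 23.86 m, so C_max = 0.336/(0.26 × 61.9 × 23.86) = 0.000875 kg/m³.

0.000875 kg/m³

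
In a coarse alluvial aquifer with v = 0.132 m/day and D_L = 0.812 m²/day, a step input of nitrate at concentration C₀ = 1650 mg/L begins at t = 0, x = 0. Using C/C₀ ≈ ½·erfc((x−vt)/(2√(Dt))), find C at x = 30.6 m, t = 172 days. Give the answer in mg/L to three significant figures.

525 mg/L

For a continuous step input, C/C₀ ≈ ½·erfc((x−vt)/(2√(Dt))).
vt = 0.132 × 172 = 22.704 m and 2√(Dt) = 2√(0.812 × 172) = 23.64 m.
Argument (x−vt)/(2√(Dt)) = (30.6 − 22.704)/23.64 = 0.3340; ½·erfc(0.3340) = 0.3183.
C = 1650 × 0.3183 = 525 mg/L.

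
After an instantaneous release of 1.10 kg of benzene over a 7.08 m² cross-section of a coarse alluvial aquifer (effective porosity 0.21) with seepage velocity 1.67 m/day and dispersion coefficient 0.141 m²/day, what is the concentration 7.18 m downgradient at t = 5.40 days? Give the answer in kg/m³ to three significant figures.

0.0789 kg/m³

For an instantaneous plane source, C(x,t) = M/(n_e·A·√(4πDt)) · exp(−(x−vt)²/(4Dt)), with n_e·A the pore (flow) area.
Plume center vt = 1.67 × 5.40 = 9.018 m, so the well at 7.18 m is 1.838 m upgradient of the peak.
√(4πDt) = 3.093 m, giving peak height M/(n_e·A·√(4πDt)) = 1.10/(0.21 × 7.08 × 3.093) = 0.2392 kg/m³.
(x−vt)²/(4Dt) = (-1.838)²/(4 × 0.141 × 5.40) = 1.109; exp(−1.109) = 0.3299.
C = 0.2392 × 0.3299 = 0.0789 kg/m³.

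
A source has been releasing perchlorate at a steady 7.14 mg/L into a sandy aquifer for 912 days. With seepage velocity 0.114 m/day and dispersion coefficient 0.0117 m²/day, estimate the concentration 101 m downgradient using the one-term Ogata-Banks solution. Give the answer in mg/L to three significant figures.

For a continuous step input, C/C₀ ≈ ½·erfc((x−vt)/(2√(Dt))).
vt = 0.114 × 912 = 103.968 m and 2√(Dt) = 2√(0.0117 × 912) = 6.533 m.
Argument (x−vt)/(2√(Dt)) = (101 − 103.968)/6.533 = -0.4543; ½·erfc(-0.4543) = 0.7397.
C = 7.14 × 0.7397 = 5.28 mg/L.

5.28 mg/L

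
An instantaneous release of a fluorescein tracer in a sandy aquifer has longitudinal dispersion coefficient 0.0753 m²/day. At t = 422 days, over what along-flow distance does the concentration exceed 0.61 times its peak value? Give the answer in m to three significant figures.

15.9 m

The plume is Gaussian with σ = √(2Dt) = √(2 × 0.0753 × 422) = 7.972 m.
C/C_peak = exp(−Δx²/(2σ²)) = 0.61 ⇒ Δx = σ·√(−2 ln 0.61) = 7.972 × 0.9943 = 7.927 m.
Width = 2Δx = 15.9 m.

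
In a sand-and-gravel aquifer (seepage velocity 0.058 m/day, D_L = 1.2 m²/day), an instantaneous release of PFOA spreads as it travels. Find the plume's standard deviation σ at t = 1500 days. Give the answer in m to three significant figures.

60.0 m

Dispersive spreading gives a Gaussian with σ² = 2Dt; advection only shifts the center.
σ = √(2 × 1.2 × 1500) = 60.0 m.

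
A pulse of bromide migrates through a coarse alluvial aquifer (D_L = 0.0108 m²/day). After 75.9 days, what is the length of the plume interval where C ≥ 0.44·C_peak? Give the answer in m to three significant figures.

The plume is Gaussian with σ = √(2Dt) = √(2 × 0.0108 × 75.9) = 1.280 m.
C/C_peak = exp(−Δx²/(2σ²)) = 0.44 ⇒ Δx = σ·√(−2 ln 0.44) = 1.280 × 1.281 = 1.640 m.
Width = 2Δx = 3.28 m.

3.28 m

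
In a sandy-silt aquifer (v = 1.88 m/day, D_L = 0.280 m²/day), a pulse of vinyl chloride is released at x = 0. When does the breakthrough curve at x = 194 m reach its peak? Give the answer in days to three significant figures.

103 days

For the 1D instantaneous-source solution, setting ∂C/∂t = 0 at fixed x gives v²t² + 2Dt − x² = 0, so t = (√(D² + v²x²) − D)/v².
√(D² + v²x²) = √(0.280² + 1.88² × 194²) = 364.7; v² = 3.5344.
t = (364.7 − 0.280)/3.5344 = 103 days (vs. the pure-advection estimate x/v = 103 d).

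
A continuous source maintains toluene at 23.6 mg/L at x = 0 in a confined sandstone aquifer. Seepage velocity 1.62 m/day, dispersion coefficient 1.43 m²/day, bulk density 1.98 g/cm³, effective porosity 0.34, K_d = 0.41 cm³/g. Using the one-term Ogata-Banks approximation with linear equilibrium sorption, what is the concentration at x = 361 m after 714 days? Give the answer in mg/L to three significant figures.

Retardation factor R = 1 + ρ_b·K_d/n = 1 + 1.98 × 0.41/0.34 = 3.388.
Sorption retards both mechanisms: v_R = v/R = 0.4782 m/day, D_R = D/R = 0.4221 m²/day.
v_R·t = 0.4782 × 714 = 341.4348 m; 2√(D_R t) = 34.72 m; argument = (361 − 341.4348)/34.72 = 0.5635.
C = C₀ × ½·erfc(0.5635) = 23.6 × 0.2128 = 5.02 mg/L.

5.02 mg/L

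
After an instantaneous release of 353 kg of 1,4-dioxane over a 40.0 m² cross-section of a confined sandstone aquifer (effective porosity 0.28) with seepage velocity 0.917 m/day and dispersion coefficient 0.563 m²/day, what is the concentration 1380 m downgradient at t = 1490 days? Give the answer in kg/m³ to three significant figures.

0.290 kg/m³

For an instantaneous plane source, C(x,t) = M/(n_e·A·√(4πDt)) · exp(−(x−vt)²/(4Dt)), with n_e·A the pore (flow) area.
Plume center vt = 0.917 × 1490 = 1366.33 m, so the well at 1380 m is 13.67 m downgradient of the peak.
√(4πDt) = 102.7 m, giving peak height M/(n_e·A·√(4πDt)) = 353/(0.28 × 40.0 × 102.7) = 0.3069 kg/m³.
(x−vt)²/(4Dt) = (13.67)²/(4 × 0.563 × 1490) = 0.05569; exp(−0.05569) = 0.9458.
C = 0.3069 × 0.9458 = 0.290 kg/m³.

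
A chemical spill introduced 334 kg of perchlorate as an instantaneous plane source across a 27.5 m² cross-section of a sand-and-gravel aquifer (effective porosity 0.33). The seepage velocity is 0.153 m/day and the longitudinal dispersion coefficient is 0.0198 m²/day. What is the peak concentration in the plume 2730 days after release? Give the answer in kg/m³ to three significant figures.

1.41 kg/m³

The peak of an instantaneous 1D plume sits at x = vt; there the Gaussian factor is 1 and C_max = M/(n_e·A·√(4πDt)), where n_e·A is the pore area the mass is dissolved in.
√(4πDt) = √(4π × 0.0198 × 2730) = 26.06 m, so C_max = 334/(0.33 × 27.5 × 26.06) = 1.41 kg/m³.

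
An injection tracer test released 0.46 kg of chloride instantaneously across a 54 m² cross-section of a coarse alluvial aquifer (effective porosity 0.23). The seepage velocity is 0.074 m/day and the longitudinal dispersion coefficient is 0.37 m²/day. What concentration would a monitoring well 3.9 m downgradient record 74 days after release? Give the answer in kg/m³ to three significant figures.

For an instantaneous plane source, C(x,t) = M/(n_e·A·√(4πDt)) · exp(−(x−vt)²/(4Dt)), with n_e·A the pore (flow) area.
Plume center vt = 0.074 × 74 = 5.476 m, so the well at 3.9 m is 1.576 m upgradient of the peak.
√(4πDt) = 18.55 m, giving peak height M/(n_e·A·√(4πDt)) = 0.46/(0.23 × 54 × 18.55) = 0.001997 kg/m³.
(x−vt)²/(4Dt) = (-1.576)²/(4 × 0.37 × 74) = 0.02268; exp(−0.02268) = 0.9776.
C = 0.001997 × 0.9776 = 0.00195 kg/m³.

0.00195 kg/m³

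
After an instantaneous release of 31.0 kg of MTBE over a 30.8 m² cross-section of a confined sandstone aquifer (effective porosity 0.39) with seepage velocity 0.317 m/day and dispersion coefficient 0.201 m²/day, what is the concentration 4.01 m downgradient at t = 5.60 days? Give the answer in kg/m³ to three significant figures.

For an instantaneous plane source, C(x,t) = M/(n_e·A·√(4πDt)) · exp(−(x−vt)²/(4Dt)), with n_e·A the pore (flow) area.
Plume center vt = 0.317 × 5.60 = 1.7752 m, so the well at 4.01 m is 2.2348 m downgradient of the peak.
√(4πDt) = 3.761 m, giving peak height M/(n_e·A·√(4πDt)) = 31.0/(0.39 × 30.8 × 3.761) = 0.6862 kg/m³.
(x−vt)²/(4Dt) = (2.2348)²/(4 × 0.201 × 5.60) = 1.109; exp(−1.109) = 0.3299.
C = 0.6862 × 0.3299 = 0.226 kg/m³.

0.226 kg/m³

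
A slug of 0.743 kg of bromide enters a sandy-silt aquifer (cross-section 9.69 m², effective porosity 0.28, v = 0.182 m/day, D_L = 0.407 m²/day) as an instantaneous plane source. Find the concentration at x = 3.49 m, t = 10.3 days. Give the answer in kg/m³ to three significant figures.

For an instantaneous plane source, C(x,t) = M/(n_e·A·√(4πDt)) · exp(−(x−vt)²/(4Dt)), with n_e·A the pore (flow) area.
Plume center vt = 0.182 × 10.3 = 1.8746 m, so the well at 3.49 m is 1.6154 m downgradient of the peak.
√(4πDt) = 7.258 m, giving peak height M/(n_e·A·√(4πDt)) = 0.743/(0.28 × 9.69 × 7.258) = 0.03773 kg/m³.
(x−vt)²/(4Dt) = (1.6154)²/(4 × 0.407 × 10.3) = 0.1556; exp(−0.1556) = 0.8559.
C = 0.03773 × 0.8559 = 0.0323 kg/m³.

0.0323 kg/m³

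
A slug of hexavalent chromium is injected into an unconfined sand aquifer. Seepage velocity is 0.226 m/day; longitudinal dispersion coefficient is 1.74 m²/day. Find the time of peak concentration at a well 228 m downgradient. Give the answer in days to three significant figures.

975 days

For the 1D instantaneous-source solution, setting ∂C/∂t = 0 at fixed x gives v²t² + 2Dt − x² = 0, so t = (√(D² + v²x²) − D)/v².
√(D² + v²x²) = √(1.74² + 0.226² × 228²) = 51.56; v² = 0.051076.
t = (51.56 − 1.74)/0.051076 = 975 days (vs. the pure-advection estimate x/v = 1010 d).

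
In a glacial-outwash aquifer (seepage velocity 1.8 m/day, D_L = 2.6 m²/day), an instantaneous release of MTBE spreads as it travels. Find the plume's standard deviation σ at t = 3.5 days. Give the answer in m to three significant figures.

4.27 m

Dispersive spreading gives a Gaussian with σ² = 2Dt; advection only shifts the center.
σ = √(2 × 2.6 × 3.5) = 4.27 m.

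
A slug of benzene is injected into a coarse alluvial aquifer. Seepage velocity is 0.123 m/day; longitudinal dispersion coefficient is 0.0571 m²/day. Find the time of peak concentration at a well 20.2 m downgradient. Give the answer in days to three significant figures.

For the 1D instantaneous-source solution, setting ∂C/∂t = 0 at fixed x gives v²t² + 2Dt − x² = 0, so t = (√(D² + v²x²) − D)/v².
√(D² + v²x²) = √(0.0571² + 0.123² × 20.2²) = 2.485; v² = 0.015129.
t = (2.485 − 0.0571)/0.015129 = 160 days (vs. the pure-advection estimate x/v = 164 d).

160 days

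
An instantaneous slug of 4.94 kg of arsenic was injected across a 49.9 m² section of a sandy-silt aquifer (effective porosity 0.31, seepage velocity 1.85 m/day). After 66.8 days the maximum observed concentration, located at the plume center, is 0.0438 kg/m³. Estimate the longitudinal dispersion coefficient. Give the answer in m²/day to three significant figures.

0.0633 m²/day

At the plume center C_max = M/(n_e·A·√(4πDt)), so D = M²/(4πt·(n_e·A·C_max)²).
n_e·A·C_max = 0.31 × 49.9 × 0.0438 = 0.6775 kg/m.
D = 4.94²/(4π × 66.8 × 0.6775²) = 0.0633 m²/day.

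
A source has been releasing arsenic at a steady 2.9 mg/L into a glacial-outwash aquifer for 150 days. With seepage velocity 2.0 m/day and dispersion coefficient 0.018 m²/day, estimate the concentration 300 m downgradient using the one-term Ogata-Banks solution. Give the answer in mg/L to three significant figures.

For a continuous step input, C/C₀ ≈ ½·erfc((x−vt)/(2√(Dt))).
vt = 2.0 × 150 = 300 m and 2√(Dt) = 2√(0.018 × 150) = 3.286 m.
Argument (x−vt)/(2√(Dt)) = (300 − 300)/3.286 = 0; ½·erfc(0) = 0.5000.
C = 2.9 × 0.5000 = 1.45 mg/L.

1.45 mg/L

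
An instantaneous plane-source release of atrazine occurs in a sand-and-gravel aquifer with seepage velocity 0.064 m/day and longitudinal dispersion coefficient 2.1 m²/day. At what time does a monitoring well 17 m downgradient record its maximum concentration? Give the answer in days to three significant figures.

64.7 days

For the 1D instantaneous-source solution, setting ∂C/∂t = 0 at fixed x gives v²t² + 2Dt − x² = 0, so t = (√(D² + v²x²) − D)/v².
√(D² + v²x²) = √(2.1² + 0.064² × 17²) = 2.365; v² = 0.004096.
t = (2.365 − 2.1)/0.004096 = 64.7 days (vs. the pure-advection estimate x/v = 266 d).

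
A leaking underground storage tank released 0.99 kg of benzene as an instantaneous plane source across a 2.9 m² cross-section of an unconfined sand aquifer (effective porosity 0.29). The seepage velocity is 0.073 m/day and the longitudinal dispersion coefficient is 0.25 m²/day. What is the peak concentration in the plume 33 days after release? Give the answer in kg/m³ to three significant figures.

The peak of an instantaneous 1D plume sits at x = vt; there the Gaussian factor is 1 and C_max = M/(n_e·A·√(4πDt)), where n_e·A is the pore area the mass is dissolved in.
√(4πDt) = √(4π × 0.25 × 33) = 10.18 m, so C_max = 0.99/(0.29 × 2.9 × 10.18) = 0.116 kg/m³.

0.116 kg/m³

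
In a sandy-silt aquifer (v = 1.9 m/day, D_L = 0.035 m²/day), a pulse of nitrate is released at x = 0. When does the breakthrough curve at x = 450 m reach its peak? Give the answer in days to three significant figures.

For the 1D instantaneous-source solution, setting ∂C/∂t = 0 at fixed x gives v²t² + 2Dt − x² = 0, so t = (√(D² + v²x²) − D)/v².
√(D² + v²x²) = √(0.035² + 1.9² × 450²) = 855.0; v² = 3.61.
t = (855.0 − 0.035)/3.61 = 237 days (vs. the pure-advection estimate x/v = 237 d).

237 days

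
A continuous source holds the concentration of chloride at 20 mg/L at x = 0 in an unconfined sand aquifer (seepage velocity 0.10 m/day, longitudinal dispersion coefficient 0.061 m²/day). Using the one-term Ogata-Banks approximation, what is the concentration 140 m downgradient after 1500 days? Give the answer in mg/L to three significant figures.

For a continuous step input, C/C₀ ≈ ½·erfc((x−vt)/(2√(Dt))).
vt = 0.10 × 1500 = 150 m and 2√(Dt) = 2√(0.061 × 1500) = 19.13 m.
Argument (x−vt)/(2√(Dt)) = (140 − 150)/19.13 = -0.5227; ½·erfc(-0.5227) = 0.7701.
C = 20 × 0.7701 = 15.4 mg/L.

15.4 mg/L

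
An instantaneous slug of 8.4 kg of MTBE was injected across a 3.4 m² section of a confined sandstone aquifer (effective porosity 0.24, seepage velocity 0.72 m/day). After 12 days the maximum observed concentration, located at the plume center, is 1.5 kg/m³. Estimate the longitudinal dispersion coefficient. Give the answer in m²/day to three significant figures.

0.312 m²/day

At the plume center C_max = M/(n_e·A·√(4πDt)), so D = M²/(4πt·(n_e·A·C_max)²).
n_e·A·C_max = 0.24 × 3.4 × 1.5 = 1.224 kg/m.
D = 8.4²/(4π × 12 × 1.224²) = 0.312 m²/day.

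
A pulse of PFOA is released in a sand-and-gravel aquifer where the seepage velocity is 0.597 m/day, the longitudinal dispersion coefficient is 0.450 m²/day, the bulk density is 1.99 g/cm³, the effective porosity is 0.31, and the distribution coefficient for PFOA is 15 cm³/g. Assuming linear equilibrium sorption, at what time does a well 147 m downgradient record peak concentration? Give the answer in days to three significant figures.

Retardation factor R = 1 + ρ_b·K_d/n = 1 + 1.99 × 15/0.31 = 97.29.
Sorption retards both mechanisms: v_R = v/R = 0.006136 m/day, D_R = D/R = 0.004625 m²/day.
Peak time from v_R²t² + 2D_R t − x² = 0: t = (√(D_R² + v_R²x²) − D_R)/v_R².
√(D_R² + v_R²x²) = √(0.004625² + 0.006136² × 147²) = 0.9020; v_R² = 3.765e-05.
t = (0.9020 − 0.004625)/3.765e-05 = 23800 days.

23800 days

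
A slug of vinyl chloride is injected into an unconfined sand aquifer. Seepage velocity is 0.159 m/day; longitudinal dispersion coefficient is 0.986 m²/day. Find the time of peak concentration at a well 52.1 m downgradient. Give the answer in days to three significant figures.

For the 1D instantaneous-source solution, setting ∂C/∂t = 0 at fixed x gives v²t² + 2Dt − x² = 0, so t = (√(D² + v²x²) − D)/v².
√(D² + v²x²) = √(0.986² + 0.159² × 52.1²) = 8.342; v² = 0.025281.
t = (8.342 − 0.986)/0.025281 = 291 days (vs. the pure-advection estimate x/v = 328 d).

291 days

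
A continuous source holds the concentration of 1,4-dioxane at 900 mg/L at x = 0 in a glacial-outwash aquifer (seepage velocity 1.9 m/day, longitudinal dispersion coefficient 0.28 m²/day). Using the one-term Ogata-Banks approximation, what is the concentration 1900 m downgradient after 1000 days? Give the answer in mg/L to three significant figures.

For a continuous step input, C/C₀ ≈ ½·erfc((x−vt)/(2√(Dt))).
vt = 1.9 × 1000 = 1900 m and 2√(Dt) = 2√(0.28 × 1000) = 33.47 m.
Argument (x−vt)/(2√(Dt)) = (1900 − 1900)/33.47 = 0; ½·erfc(0) = 0.5000.
C = 900 × 0.5000 = 450 mg/L.

450 mg/L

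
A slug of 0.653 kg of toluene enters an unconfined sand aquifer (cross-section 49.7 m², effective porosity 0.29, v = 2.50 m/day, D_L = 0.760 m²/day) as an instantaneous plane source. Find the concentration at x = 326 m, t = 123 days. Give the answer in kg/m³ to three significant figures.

0.000529 kg/m³

For an instantaneous plane source, C(x,t) = M/(n_e·A·√(4πDt)) · exp(−(x−vt)²/(4Dt)), with n_e·A the pore (flow) area.
Plume center vt = 2.50 × 123 = 307.5 m, so the well at 326 m is 18.5 m downgradient of the peak.
√(4πDt) = 34.27 m, giving peak height M/(n_e·A·√(4πDt)) = 0.653/(0.29 × 49.7 × 34.27) = 0.001322 kg/m³.
(x−vt)²/(4Dt) = (18.5)²/(4 × 0.760 × 123) = 0.9153; exp(−0.9153) = 0.4004.
C = 0.001322 × 0.4004 = 0.000529 kg/m³.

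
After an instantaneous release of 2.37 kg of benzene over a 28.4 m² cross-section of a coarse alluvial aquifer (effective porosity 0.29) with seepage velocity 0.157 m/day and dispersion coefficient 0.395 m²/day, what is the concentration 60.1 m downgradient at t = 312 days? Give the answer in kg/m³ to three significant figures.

For an instantaneous plane source, C(x,t) = M/(n_e·A·√(4πDt)) · exp(−(x−vt)²/(4Dt)), with n_e·A the pore (flow) area.
Plume center vt = 0.157 × 312 = 48.984 m, so the well at 60.1 m is 11.116 m downgradient of the peak.
√(4πDt) = 39.35 m, giving peak height M/(n_e·A·√(4πDt)) = 2.37/(0.29 × 28.4 × 39.35) = 0.007313 kg/m³.
(x−vt)²/(4Dt) = (11.116)²/(4 × 0.395 × 312) = 0.2507; exp(−0.2507) = 0.7783.
C = 0.007313 × 0.7783 = 0.00569 kg/m³.

0.00569 kg/m³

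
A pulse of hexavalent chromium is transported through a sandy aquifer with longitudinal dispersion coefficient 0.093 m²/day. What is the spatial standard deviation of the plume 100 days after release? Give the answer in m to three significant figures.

Dispersive spreading gives a Gaussian with σ² = 2Dt; advection only shifts the center.
σ = √(2 × 0.093 × 100) = 4.31 m.

4.31 m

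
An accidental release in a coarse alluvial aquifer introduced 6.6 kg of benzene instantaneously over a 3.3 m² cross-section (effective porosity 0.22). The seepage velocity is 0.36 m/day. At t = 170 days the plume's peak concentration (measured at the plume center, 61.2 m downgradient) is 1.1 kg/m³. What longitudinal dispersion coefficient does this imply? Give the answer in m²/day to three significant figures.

At the plume center C_max = M/(n_e·A·√(4πDt)), so D = M²/(4πt·(n_e·A·C_max)²).
n_e·A·C_max = 0.22 × 3.3 × 1.1 = 0.7986 kg/m.
D = 6.6²/(4π × 170 × 0.7986²) = 0.0320 m²/day.

0.0320 m²/day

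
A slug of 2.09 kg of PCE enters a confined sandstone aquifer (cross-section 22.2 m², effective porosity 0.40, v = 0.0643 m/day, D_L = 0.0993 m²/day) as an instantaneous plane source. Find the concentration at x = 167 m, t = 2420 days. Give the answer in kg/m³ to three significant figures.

0.00374 kg/m³

For an instantaneous plane source, C(x,t) = M/(n_e·A·√(4πDt)) · exp(−(x−vt)²/(4Dt)), with n_e·A the pore (flow) area.
Plume center vt = 0.0643 × 2420 = 155.606 m, so the well at 167 m is 11.394 m downgradient of the peak.
√(4πDt) = 54.95 m, giving peak height M/(n_e·A·√(4πDt)) = 2.09/(0.40 × 22.2 × 54.95) = 0.004283 kg/m³.
(x−vt)²/(4Dt) = (11.394)²/(4 × 0.0993 × 2420) = 0.1351; exp(−0.1351) = 0.8736.
C = 0.004283 × 0.8736 = 0.00374 kg/m³.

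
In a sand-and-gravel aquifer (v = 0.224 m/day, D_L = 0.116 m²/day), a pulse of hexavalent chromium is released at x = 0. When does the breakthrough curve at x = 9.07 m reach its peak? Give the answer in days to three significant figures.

For the 1D instantaneous-source solution, setting ∂C/∂t = 0 at fixed x gives v²t² + 2Dt − x² = 0, so t = (√(D² + v²x²) − D)/v².
√(D² + v²x²) = √(0.116² + 0.224² × 9.07²) = 2.035; v² = 0.050176.
t = (2.035 − 0.116)/0.050176 = 38.2 days (vs. the pure-advection estimate x/v = 40.5 d).

38.2 days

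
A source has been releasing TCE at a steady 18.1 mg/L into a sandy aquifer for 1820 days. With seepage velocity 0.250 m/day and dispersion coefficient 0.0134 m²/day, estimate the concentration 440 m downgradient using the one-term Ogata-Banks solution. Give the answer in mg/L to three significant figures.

For a continuous step input, C/C₀ ≈ ½·erfc((x−vt)/(2√(Dt))).
vt = 0.250 × 1820 = 455 m and 2√(Dt) = 2√(0.0134 × 1820) = 9.877 m.
Argument (x−vt)/(2√(Dt)) = (440 − 455)/9.877 = -1.519; ½·erfc(-1.519) = 0.9842.
C = 18.1 × 0.9842 = 17.8 mg/L.

17.8 mg/L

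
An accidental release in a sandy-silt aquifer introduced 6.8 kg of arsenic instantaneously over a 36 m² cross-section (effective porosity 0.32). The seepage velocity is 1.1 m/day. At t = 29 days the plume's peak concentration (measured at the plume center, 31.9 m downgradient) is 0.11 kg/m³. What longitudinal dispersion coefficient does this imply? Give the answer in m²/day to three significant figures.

At the plume center C_max = M/(n_e·A·√(4πDt)), so D = M²/(4πt·(n_e·A·C_max)²).
n_e·A·C_max = 0.32 × 36 × 0.11 = 1.267 kg/m.
D = 6.8²/(4π × 29 × 1.267²) = 0.0790 m²/day.

0.0790 m²/day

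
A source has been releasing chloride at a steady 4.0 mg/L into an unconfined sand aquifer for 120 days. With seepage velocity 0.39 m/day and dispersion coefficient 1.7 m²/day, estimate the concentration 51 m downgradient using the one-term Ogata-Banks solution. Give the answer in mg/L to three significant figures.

For a continuous step input, C/C₀ ≈ ½·erfc((x−vt)/(2√(Dt))).
vt = 0.39 × 120 = 46.8 m and 2√(Dt) = 2√(1.7 × 120) = 28.57 m.
Argument (x−vt)/(2√(Dt)) = (51 − 46.8)/28.57 = 0.1470; ½·erfc(0.1470) = 0.4177.
C = 4.0 × 0.4177 = 1.67 mg/L.

1.67 mg/L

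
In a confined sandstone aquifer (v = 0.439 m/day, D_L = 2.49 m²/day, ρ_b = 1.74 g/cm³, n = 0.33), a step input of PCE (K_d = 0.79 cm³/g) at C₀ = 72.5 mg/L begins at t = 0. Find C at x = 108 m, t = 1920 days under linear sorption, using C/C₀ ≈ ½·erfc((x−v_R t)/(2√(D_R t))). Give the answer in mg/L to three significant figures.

65.3 mg/L

Retardation factor R = 1 + ρ_b·K_d/n = 1 + 1.74 × 0.79/0.33 = 5.165.
Sorption retards both mechanisms: v_R = v/R = 0.08500 m/day, D_R = D/R = 0.4821 m²/day.
v_R·t = 0.08500 × 1920 = 163.2 m; 2√(D_R t) = 60.85 m; argument = (108 − 163.2)/60.85 = -0.9071.
C = C₀ × ½·erfc(-0.9071) = 72.5 × 0.9002 = 65.3 mg/L.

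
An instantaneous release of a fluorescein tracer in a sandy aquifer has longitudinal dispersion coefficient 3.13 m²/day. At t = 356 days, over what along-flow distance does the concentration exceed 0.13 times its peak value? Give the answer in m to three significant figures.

The plume is Gaussian with σ = √(2Dt) = √(2 × 3.13 × 356) = 47.21 m.
C/C_peak = exp(−Δx²/(2σ²)) = 0.13 ⇒ Δx = σ·√(−2 ln 0.13) = 47.21 × 2.020 = 95.36 m.
Width = 2Δx = 191 m.

191 m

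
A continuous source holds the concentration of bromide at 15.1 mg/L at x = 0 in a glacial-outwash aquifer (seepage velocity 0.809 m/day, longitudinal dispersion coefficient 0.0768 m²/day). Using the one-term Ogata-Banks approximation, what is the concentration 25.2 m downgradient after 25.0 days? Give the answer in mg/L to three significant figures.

For a continuous step input, C/C₀ ≈ ½·erfc((x−vt)/(2√(Dt))).
vt = 0.809 × 25.0 = 20.225 m and 2√(Dt) = 2√(0.0768 × 25.0) = 2.771 m.
Argument (x−vt)/(2√(Dt)) = (25.2 − 20.225)/2.771 = 1.795; ½·erfc(1.795) = 0.005566.
C = 15.1 × 0.005566 = 0.0840 mg/L.

0.0840 mg/L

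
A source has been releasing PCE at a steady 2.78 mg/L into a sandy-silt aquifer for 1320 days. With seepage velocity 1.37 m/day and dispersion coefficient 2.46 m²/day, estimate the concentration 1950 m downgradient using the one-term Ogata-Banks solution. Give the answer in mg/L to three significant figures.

0.110 mg/L

For a continuous step input, C/C₀ ≈ ½·erfc((x−vt)/(2√(Dt))).
vt = 1.37 × 1320 = 1808.4 m and 2√(Dt) = 2√(2.46 × 1320) = 114.0 m.
Argument (x−vt)/(2√(Dt)) = (1950 − 1808.4)/114.0 = 1.242; ½·erfc(1.242) = 0.03951.
C = 2.78 × 0.03951 = 0.110 mg/L.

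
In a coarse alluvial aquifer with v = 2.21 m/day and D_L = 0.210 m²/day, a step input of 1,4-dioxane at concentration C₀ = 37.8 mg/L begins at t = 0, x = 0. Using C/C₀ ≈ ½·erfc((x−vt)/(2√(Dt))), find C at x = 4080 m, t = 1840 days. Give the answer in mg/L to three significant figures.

11.8 mg/L

For a continuous step input, C/C₀ ≈ ½·erfc((x−vt)/(2√(Dt))).
vt = 2.21 × 1840 = 4066.4 m and 2√(Dt) = 2√(0.210 × 1840) = 39.31 m.
Argument (x−vt)/(2√(Dt)) = (4080 − 4066.4)/39.31 = 0.3460; ½·erfc(0.3460) = 0.3123.
C = 37.8 × 0.3123 = 11.8 mg/L.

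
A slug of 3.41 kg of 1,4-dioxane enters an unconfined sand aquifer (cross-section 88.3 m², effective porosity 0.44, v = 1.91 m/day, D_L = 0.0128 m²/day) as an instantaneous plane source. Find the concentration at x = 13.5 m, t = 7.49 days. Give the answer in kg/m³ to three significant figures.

For an instantaneous plane source, C(x,t) = M/(n_e·A·√(4πDt)) · exp(−(x−vt)²/(4Dt)), with n_e·A the pore (flow) area.
Plume center vt = 1.91 × 7.49 = 14.3059 m, so the well at 13.5 m is 0.8059 m upgradient of the peak.
√(4πDt) = 1.098 m, giving peak height M/(n_e·A·√(4πDt)) = 3.41/(0.44 × 88.3 × 1.098) = 0.07994 kg/m³.
(x−vt)²/(4Dt) = (-0.8059)²/(4 × 0.0128 × 7.49) = 1.694; exp(−1.694) = 0.1838.
C = 0.07994 × 0.1838 = 0.0147 kg/m³.

0.0147 kg/m³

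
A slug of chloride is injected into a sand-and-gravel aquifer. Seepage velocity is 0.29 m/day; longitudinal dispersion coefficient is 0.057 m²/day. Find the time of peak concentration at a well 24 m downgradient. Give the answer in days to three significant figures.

For the 1D instantaneous-source solution, setting ∂C/∂t = 0 at fixed x gives v²t² + 2Dt − x² = 0, so t = (√(D² + v²x²) − D)/v².
√(D² + v²x²) = √(0.057² + 0.29² × 24²) = 6.960; v² = 0.0841.
t = (6.960 − 0.057)/0.0841 = 82.1 days (vs. the pure-advection estimate x/v = 82.8 d).

82.1 days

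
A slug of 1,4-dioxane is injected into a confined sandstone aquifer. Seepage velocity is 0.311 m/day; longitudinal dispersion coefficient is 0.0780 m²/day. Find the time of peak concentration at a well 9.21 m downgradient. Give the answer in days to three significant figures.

For the 1D instantaneous-source solution, setting ∂C/∂t = 0 at fixed x gives v²t² + 2Dt − x² = 0, so t = (√(D² + v²x²) − D)/v².
√(D² + v²x²) = √(0.0780² + 0.311² × 9.21²) = 2.865; v² = 0.096721.
t = (2.865 − 0.0780)/0.096721 = 28.8 days (vs. the pure-advection estimate x/v = 29.6 d).

28.8 days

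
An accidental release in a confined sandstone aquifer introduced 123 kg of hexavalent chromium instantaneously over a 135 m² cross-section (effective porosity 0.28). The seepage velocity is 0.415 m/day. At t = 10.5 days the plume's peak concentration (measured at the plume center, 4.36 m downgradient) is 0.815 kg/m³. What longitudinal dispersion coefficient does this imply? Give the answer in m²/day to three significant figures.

At the plume center C_max = M/(n_e·A·√(4πDt)), so D = M²/(4πt·(n_e·A·C_max)²).
n_e·A·C_max = 0.28 × 135 × 0.815 = 30.81 kg/m.
D = 123²/(4π × 10.5 × 30.81²) = 0.121 m²/day.

0.121 m²/day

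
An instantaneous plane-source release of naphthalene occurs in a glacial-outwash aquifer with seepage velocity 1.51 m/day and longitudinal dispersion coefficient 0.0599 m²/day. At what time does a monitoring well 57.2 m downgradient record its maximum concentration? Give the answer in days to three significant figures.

For the 1D instantaneous-source solution, setting ∂C/∂t = 0 at fixed x gives v²t² + 2Dt − x² = 0, so t = (√(D² + v²x²) − D)/v².
√(D² + v²x²) = √(0.0599² + 1.51² × 57.2²) = 86.37; v² = 2.2801.
t = (86.37 − 0.0599)/2.2801 = 37.9 days (vs. the pure-advection estimate x/v = 37.9 d).

37.9 days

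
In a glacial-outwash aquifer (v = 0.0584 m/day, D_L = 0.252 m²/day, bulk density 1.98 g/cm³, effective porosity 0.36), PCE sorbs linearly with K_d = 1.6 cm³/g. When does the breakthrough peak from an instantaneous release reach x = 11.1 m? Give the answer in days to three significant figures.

1270 days

Retardation factor R = 1 + ρ_b·K_d/n = 1 + 1.98 × 1.6/0.36 = 9.800.
Sorption retards both mechanisms: v_R = v/R = 0.005959 m/day, D_R = D/R = 0.02571 m²/day.
Peak time from v_R²t² + 2D_R t − x² = 0: t = (√(D_R² + v_R²x²) − D_R)/v_R².
√(D_R² + v_R²x²) = √(0.02571² + 0.005959² × 11.1²) = 0.07097; v_R² = 3.551e-05.
t = (0.07097 − 0.02571)/3.551e-05 = 1270 days.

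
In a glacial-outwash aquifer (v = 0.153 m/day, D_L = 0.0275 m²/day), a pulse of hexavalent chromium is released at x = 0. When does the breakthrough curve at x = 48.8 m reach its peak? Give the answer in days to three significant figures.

318 days

For the 1D instantaneous-source solution, setting ∂C/∂t = 0 at fixed x gives v²t² + 2Dt − x² = 0, so t = (√(D² + v²x²) − D)/v².
√(D² + v²x²) = √(0.0275² + 0.153² × 48.8²) = 7.466; v² = 0.023409.
t = (7.466 − 0.0275)/0.023409 = 318 days (vs. the pure-advection estimate x/v = 319 d).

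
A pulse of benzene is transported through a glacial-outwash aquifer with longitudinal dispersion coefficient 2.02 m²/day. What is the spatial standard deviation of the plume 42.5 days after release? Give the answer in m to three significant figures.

13.1 m

Dispersive spreading gives a Gaussian with σ² = 2Dt; advection only shifts the center.
σ = √(2 × 2.02 × 42.5) = 13.1 m.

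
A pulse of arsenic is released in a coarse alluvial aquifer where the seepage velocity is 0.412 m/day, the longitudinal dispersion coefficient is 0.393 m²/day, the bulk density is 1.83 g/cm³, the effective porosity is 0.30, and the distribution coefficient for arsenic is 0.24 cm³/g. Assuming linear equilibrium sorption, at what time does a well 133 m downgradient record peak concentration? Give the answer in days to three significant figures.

790 days

Retardation factor R = 1 + ρ_b·K_d/n = 1 + 1.83 × 0.24/0.30 = 2.464.
Sorption retards both mechanisms: v_R = v/R = 0.1672 m/day, D_R = D/R = 0.1595 m²/day.
Peak time from v_R²t² + 2D_R t − x² = 0: t = (√(D_R² + v_R²x²) − D_R)/v_R².
√(D_R² + v_R²x²) = √(0.1595² + 0.1672² × 133²) = 22.24; v_R² = 0.02796.
t = (22.24 − 0.1595)/0.02796 = 790 days.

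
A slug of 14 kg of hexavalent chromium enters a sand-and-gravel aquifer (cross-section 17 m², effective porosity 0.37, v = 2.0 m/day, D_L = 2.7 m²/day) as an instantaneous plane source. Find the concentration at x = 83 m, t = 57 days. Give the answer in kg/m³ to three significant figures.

0.0106 kg/m³

For an instantaneous plane source, C(x,t) = M/(n_e·A·√(4πDt)) · exp(−(x−vt)²/(4Dt)), with n_e·A the pore (flow) area.
Plume center vt = 2.0 × 57 = 114 m, so the well at 83 m is 31 m upgradient of the peak.
√(4πDt) = 43.98 m, giving peak height M/(n_e·A·√(4πDt)) = 14/(0.37 × 17 × 43.98) = 0.05061 kg/m³.
(x−vt)²/(4Dt) = (-31)²/(4 × 2.7 × 57) = 1.561; exp(−1.561) = 0.2099.
C = 0.05061 × 0.2099 = 0.0106 kg/m³.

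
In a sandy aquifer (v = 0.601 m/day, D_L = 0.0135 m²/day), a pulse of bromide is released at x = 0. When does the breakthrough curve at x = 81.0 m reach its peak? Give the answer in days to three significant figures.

For the 1D instantaneous-source solution, setting ∂C/∂t = 0 at fixed x gives v²t² + 2Dt − x² = 0, so t = (√(D² + v²x²) − D)/v².
√(D² + v²x²) = √(0.0135² + 0.601² × 81.0²) = 48.68; v² = 0.361201.
t = (48.68 − 0.0135)/0.361201 = 135 days (vs. the pure-advection estimate x/v = 135 d).

135 days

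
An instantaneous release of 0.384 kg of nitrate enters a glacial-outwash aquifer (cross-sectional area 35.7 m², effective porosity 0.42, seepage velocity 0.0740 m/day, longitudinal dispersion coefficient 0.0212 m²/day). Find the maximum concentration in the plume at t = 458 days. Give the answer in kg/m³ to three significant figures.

0.00232 kg/m³

The peak of an instantaneous 1D plume sits at x = vt; there the Gaussian factor is 1 and C_max = M/(n_e·A·√(4πDt)), where n_e·A is the pore area the mass is dissolved in.
√(4πDt) = √(4π × 0.0212 × 458) = 11.05 m, so C_max = 0.384/(0.42 × 35.7 × 11.05) = 0.00232 kg/m³.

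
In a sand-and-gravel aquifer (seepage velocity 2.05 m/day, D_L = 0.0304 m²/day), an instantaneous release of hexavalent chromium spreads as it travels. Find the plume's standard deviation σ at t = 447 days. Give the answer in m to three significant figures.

Dispersive spreading gives a Gaussian with σ² = 2Dt; advection only shifts the center.
σ = √(2 × 0.0304 × 447) = 5.21 m.

5.21 m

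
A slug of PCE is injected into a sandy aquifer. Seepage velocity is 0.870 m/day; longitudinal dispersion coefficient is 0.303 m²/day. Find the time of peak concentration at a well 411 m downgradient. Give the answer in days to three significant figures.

For the 1D instantaneous-source solution, setting ∂C/∂t = 0 at fixed x gives v²t² + 2Dt − x² = 0, so t = (√(D² + v²x²) − D)/v².
√(D² + v²x²) = √(0.303² + 0.870² × 411²) = 357.6; v² = 0.7569.
t = (357.6 − 0.303)/0.7569 = 472 days (vs. the pure-advection estimate x/v = 472 d).

472 days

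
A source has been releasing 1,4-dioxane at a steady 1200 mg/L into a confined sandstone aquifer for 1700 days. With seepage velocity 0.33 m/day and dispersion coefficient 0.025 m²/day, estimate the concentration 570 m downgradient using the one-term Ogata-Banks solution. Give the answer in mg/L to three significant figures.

197 mg/L

For a continuous step input, C/C₀ ≈ ½·erfc((x−vt)/(2√(Dt))).
vt = 0.33 × 1700 = 561 m and 2√(Dt) = 2√(0.025 × 1700) = 13.04 m.
Argument (x−vt)/(2√(Dt)) = (570 − 561)/13.04 = 0.6902; ½·erfc(0.6902) = 0.1645.
C = 1200 × 0.1645 = 197 mg/L.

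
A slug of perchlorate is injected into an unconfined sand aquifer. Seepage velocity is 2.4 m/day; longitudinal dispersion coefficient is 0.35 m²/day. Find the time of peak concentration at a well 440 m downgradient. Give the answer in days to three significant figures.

For the 1D instantaneous-source solution, setting ∂C/∂t = 0 at fixed x gives v²t² + 2Dt − x² = 0, so t = (√(D² + v²x²) − D)/v².
√(D² + v²x²) = √(0.35² + 2.4² × 440²) = 1056; v² = 5.76.
t = (1056 − 0.35)/5.76 = 183 days (vs. the pure-advection estimate x/v = 183 d).

183 days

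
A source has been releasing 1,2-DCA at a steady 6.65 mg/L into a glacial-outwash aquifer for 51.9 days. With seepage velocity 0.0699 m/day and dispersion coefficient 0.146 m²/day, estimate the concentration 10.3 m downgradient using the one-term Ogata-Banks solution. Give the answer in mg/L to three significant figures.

0.288 mg/L

For a continuous step input, C/C₀ ≈ ½·erfc((x−vt)/(2√(Dt))).
vt = 0.0699 × 51.9 = 3.62781 m and 2√(Dt) = 2√(0.146 × 51.9) = 5.505 m.
Argument (x−vt)/(2√(Dt)) = (10.3 − 3.62781)/5.505 = 1.212; ½·erfc(1.212) = 0.04326.
C = 6.65 × 0.04326 = 0.288 mg/L.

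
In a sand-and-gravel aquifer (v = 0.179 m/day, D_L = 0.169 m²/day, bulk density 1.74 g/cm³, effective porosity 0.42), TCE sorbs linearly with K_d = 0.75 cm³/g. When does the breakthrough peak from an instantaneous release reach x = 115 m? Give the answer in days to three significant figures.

Retardation factor R = 1 + ρ_b·K_d/n = 1 + 1.74 × 0.75/0.42 = 4.107.
Sorption retards both mechanisms: v_R = v/R = 0.04358 m/day, D_R = D/R = 0.04115 m²/day.
Peak time from v_R²t² + 2D_R t − x² = 0: t = (√(D_R² + v_R²x²) − D_R)/v_R².
√(D_R² + v_R²x²) = √(0.04115² + 0.04358² × 115²) = 5.012; v_R² = 0.001899.
t = (5.012 − 0.04115)/0.001899 = 2620 days.

2620 days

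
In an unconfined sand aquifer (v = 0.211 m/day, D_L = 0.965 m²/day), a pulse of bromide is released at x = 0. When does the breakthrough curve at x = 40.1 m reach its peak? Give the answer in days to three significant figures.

For the 1D instantaneous-source solution, setting ∂C/∂t = 0 at fixed x gives v²t² + 2Dt − x² = 0, so t = (√(D² + v²x²) − D)/v².
√(D² + v²x²) = √(0.965² + 0.211² × 40.1²) = 8.516; v² = 0.044521.
t = (8.516 − 0.965)/0.044521 = 170 days (vs. the pure-advection estimate x/v = 190 d).

170 days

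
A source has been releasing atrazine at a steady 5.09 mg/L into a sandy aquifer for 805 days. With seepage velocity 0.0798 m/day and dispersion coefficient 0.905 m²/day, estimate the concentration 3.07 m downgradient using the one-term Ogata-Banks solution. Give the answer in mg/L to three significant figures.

4.81 mg/L

For a continuous step input, C/C₀ ≈ ½·erfc((x−vt)/(2√(Dt))).
vt = 0.0798 × 805 = 64.239 m and 2√(Dt) = 2√(0.905 × 805) = 53.98 m.
Argument (x−vt)/(2√(Dt)) = (3.07 − 64.239)/53.98 = -1.133; ½·erfc(-1.133) = 0.9455.
C = 5.09 × 0.9455 = 4.81 mg/L.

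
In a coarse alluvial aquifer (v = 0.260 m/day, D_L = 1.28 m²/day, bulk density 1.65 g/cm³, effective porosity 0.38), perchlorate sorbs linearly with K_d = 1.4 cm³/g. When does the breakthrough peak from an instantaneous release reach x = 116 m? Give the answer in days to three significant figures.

Retardation factor R = 1 + ρ_b·K_d/n = 1 + 1.65 × 1.4/0.38 = 7.079.
Sorption retards both mechanisms: v_R = v/R = 0.03673 m/day, D_R = D/R = 0.1808 m²/day.
Peak time from v_R²t² + 2D_R t − x² = 0: t = (√(D_R² + v_R²x²) − D_R)/v_R².
√(D_R² + v_R²x²) = √(0.1808² + 0.03673² × 116²) = 4.265; v_R² = 0.001349.
t = (4.265 − 0.1808)/0.001349 = 3030 days.

3030 days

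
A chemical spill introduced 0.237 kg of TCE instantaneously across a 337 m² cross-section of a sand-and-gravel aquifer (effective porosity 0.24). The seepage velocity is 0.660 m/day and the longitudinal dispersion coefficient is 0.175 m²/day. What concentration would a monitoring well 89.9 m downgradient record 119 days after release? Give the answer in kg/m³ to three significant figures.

3.85e-05 kg/m³

For an instantaneous plane source, C(x,t) = M/(n_e·A·√(4πDt)) · exp(−(x−vt)²/(4Dt)), with n_e·A the pore (flow) area.
Plume center vt = 0.660 × 119 = 78.54 m, so the well at 89.9 m is 11.36 m downgradient of the peak.
√(4πDt) = 16.18 m, giving peak height M/(n_e·A·√(4πDt)) = 0.237/(0.24 × 337 × 16.18) = 0.0001811 kg/m³.
(x−vt)²/(4Dt) = (11.36)²/(4 × 0.175 × 119) = 1.549; exp(−1.549) = 0.2125.
C = 0.0001811 × 0.2125 = 3.85e-05 kg/m³.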